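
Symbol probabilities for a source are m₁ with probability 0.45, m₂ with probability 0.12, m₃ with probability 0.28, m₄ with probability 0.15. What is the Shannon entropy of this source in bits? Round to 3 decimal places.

1.810 bits

H = −Σ pᵢ log₂ pᵢ.
−0.45·log₂(0.45) = 0.5184
−0.12·log₂(0.12) = 0.3671
−0.28·log₂(0.28) = 0.5142
−0.15·log₂(0.15) = 0.4105
Sum ≈ 1.8102 → 1.810 bits.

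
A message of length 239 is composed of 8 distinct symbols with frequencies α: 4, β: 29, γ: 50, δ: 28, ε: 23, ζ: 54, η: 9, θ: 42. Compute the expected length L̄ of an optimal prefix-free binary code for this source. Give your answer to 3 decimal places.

Probabilities are the counts divided by 239.
Repeatedly combine the two least-probable nodes; the expected code length is the sum of the merged weights.
merge 4/239 + 9/239 → 13/239
merge 13/239 + 23/239 → 36/239
merge 28/239 + 29/239 → 57/239
merge 36/239 + 42/239 → 78/239
merge 50/239 + 54/239 → 104/239
merge 57/239 + 78/239 → 135/239
merge 104/239 + 135/239 → 1
L = 13/239 + 36/239 + 57/239 + 78/239 + 104/239 + 135/239 + 1 = 662/239 ≈ 2.770 bits/symbol.

2.770 bits/symbol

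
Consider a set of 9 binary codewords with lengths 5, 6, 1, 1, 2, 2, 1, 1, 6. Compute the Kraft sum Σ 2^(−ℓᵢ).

2.5625

With common denominator 2^6 = 64: Σ 2^(−ℓᵢ) = 2/64 + 1/64 + 32/64 + 32/64 + 16/64 + 16/64 + 32/64 + 32/64 + 1/64 = 164/64 = 2.5625.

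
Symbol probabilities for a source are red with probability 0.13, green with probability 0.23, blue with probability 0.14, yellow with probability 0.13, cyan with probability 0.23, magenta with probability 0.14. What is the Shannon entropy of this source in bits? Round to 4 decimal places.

2.5348 bits

H = −Σ pᵢ log₂ pᵢ.
−0.13·log₂(0.13) = 0.3826
−0.23·log₂(0.23) = 0.4877
−0.14·log₂(0.14) = 0.3971
−0.13·log₂(0.13) = 0.3826
−0.23·log₂(0.23) = 0.4877
−0.14·log₂(0.14) = 0.3971
Sum ≈ 2.5348 → 2.5348 bits.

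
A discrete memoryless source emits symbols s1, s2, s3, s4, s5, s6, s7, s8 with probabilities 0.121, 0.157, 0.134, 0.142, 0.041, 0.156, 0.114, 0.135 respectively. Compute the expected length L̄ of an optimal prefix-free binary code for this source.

2.998 bits/symbol

Repeatedly combine the two least-probable nodes; the expected code length is the sum of the merged weights.
merge 41/1000 + 57/500 → 31/200
merge 121/1000 + 67/500 → 51/200
merge 27/200 + 71/500 → 277/1000
merge 31/200 + 39/250 → 311/1000
merge 157/1000 + 51/200 → 103/250
merge 277/1000 + 311/1000 → 147/250
merge 103/250 + 147/250 → 1
L = 31/200 + 51/200 + 277/1000 + 311/1000 + 103/250 + 147/250 + 1 = 1499/500 = 2.998 bits/symbol.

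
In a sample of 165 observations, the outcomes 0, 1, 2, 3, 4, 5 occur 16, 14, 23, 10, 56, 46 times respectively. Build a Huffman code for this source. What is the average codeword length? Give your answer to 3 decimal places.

2.382 bits/symbol

Probabilities are the counts divided by 165.
Repeatedly combine the two least-probable nodes; the expected code length is the sum of the merged weights.
merge 2/33 + 14/165 → 8/55
merge 16/165 + 23/165 → 13/55
merge 8/55 + 13/55 → 21/55
merge 46/165 + 56/165 → 34/55
merge 21/55 + 34/55 → 1
L = 8/55 + 13/55 + 21/55 + 34/55 + 1 = 131/55 ≈ 2.382 bits/symbol.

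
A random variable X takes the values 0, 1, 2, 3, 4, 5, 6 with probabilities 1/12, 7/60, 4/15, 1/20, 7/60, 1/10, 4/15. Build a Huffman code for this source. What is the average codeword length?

Repeatedly combine the two least-probable nodes; the expected code length is the sum of the merged weights.
merge 1/20 + 1/12 → 2/15
merge 1/10 + 7/60 → 13/60
merge 7/60 + 2/15 → 1/4
merge 13/60 + 1/4 → 7/15
merge 4/15 + 4/15 → 8/15
merge 7/15 + 8/15 → 1
L = 2/15 + 13/60 + 1/4 + 7/15 + 8/15 + 1 = 13/5 = 2.6 bits/symbol.

2.6 bits/symbol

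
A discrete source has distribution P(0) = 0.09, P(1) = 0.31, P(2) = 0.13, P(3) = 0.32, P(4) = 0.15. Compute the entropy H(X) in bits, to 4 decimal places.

H = −Σ pᵢ log₂ pᵢ.
−0.09·log₂(0.09) = 0.3127
−0.31·log₂(0.31) = 0.5238
−0.13·log₂(0.13) = 0.3826
−0.32·log₂(0.32) = 0.5260
−0.15·log₂(0.15) = 0.4105
Sum ≈ 2.1557 → 2.1557 bits.

2.1557 bits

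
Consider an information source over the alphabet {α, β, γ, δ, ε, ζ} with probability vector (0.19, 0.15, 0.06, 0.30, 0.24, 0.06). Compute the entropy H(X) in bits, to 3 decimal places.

H = −Σ pᵢ log₂ pᵢ.
−0.19·log₂(0.19) = 0.4552
−0.15·log₂(0.15) = 0.4105
−0.06·log₂(0.06) = 0.2435
−0.30·log₂(0.30) = 0.5211
−0.24·log₂(0.24) = 0.4941
−0.06·log₂(0.06) = 0.2435
Sum ≈ 2.3681 → 2.368 bits.

2.368 bits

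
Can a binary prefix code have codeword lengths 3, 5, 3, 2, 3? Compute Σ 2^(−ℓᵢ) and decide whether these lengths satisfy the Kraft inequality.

With common denominator 2^5 = 32: Σ 2^(−ℓᵢ) = 4/32 + 1/32 + 4/32 + 8/32 + 4/32 = 21/32 = 0.65625.
Kraft's inequality requires Σ ≤ 1; here Σ = 0.65625 ≤ 1, so such a prefix code exists.

0.65625; yes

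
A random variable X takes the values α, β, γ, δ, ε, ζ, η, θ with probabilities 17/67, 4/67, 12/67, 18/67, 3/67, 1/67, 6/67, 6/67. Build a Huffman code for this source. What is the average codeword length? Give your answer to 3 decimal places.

2.657 bits/symbol

Repeatedly combine the two least-probable nodes; the expected code length is the sum of the merged weights.
merge 1/67 + 3/67 → 4/67
merge 4/67 + 4/67 → 8/67
merge 6/67 + 6/67 → 12/67
merge 8/67 + 12/67 → 20/67
merge 12/67 + 17/67 → 29/67
merge 18/67 + 20/67 → 38/67
merge 29/67 + 38/67 → 1
L = 4/67 + 8/67 + 12/67 + 20/67 + 29/67 + 38/67 + 1 = 178/67 ≈ 2.657 bits/symbol.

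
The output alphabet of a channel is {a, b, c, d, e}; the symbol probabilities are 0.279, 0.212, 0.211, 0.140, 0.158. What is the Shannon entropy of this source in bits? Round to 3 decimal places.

H = −Σ pᵢ log₂ pᵢ.
−0.279·log₂(0.279) = 0.5138
−0.212·log₂(0.212) = 0.4744
−0.211·log₂(0.211) = 0.4736
−0.140·log₂(0.140) = 0.3971
−0.158·log₂(0.158) = 0.4206
Sum ≈ 2.2796 → 2.280 bits.

2.280 bits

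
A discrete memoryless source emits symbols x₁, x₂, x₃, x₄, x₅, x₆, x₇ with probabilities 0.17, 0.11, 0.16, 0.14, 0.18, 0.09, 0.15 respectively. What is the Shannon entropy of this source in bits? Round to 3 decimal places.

H = −Σ pᵢ log₂ pᵢ.
−0.17·log₂(0.17) = 0.4346
−0.11·log₂(0.11) = 0.3503
−0.16·log₂(0.16) = 0.4230
−0.14·log₂(0.14) = 0.3971
−0.18·log₂(0.18) = 0.4453
−0.09·log₂(0.09) = 0.3127
−0.15·log₂(0.15) = 0.4105
Sum ≈ 2.7735 → 2.774 bits.

2.774 bits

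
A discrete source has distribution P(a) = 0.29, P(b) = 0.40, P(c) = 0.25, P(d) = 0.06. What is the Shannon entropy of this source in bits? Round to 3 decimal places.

H = −Σ pᵢ log₂ pᵢ.
−0.29·log₂(0.29) = 0.5179
−0.40·log₂(0.40) = 0.5288
−0.25·log₂(0.25) = 0.5000
−0.06·log₂(0.06) = 0.2435
Sum ≈ 1.7902 → 1.790 bits.

1.790 bits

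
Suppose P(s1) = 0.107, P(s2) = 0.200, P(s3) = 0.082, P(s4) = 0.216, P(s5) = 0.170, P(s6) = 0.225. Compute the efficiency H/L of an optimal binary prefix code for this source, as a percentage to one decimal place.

Entropy H = −Σ p log₂ p ≈ 2.5016 bits.
Huffman merges: 41/500+107/1000→189/1000; 17/100+189/1000→359/1000; 1/5+27/125→52/125; 9/40+359/1000→73/125; 52/125+73/125→1. L = 637/250 ≈ 2.5480.
Efficiency = H/L = 2.5016/2.5480 = 98.2%.

98.2%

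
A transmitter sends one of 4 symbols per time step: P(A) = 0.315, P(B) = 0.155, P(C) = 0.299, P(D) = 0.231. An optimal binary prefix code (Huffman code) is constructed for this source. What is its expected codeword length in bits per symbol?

2 bits/symbol

Repeatedly combine the two least-probable nodes; the expected code length is the sum of the merged weights.
merge 31/200 + 231/1000 → 193/500
merge 299/1000 + 63/200 → 307/500
merge 193/500 + 307/500 → 1
L = 193/500 + 307/500 + 1 = 2 bits/symbol.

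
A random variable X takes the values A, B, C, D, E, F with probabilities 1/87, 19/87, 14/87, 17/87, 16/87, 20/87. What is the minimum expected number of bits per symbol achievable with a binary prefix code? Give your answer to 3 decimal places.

Repeatedly combine the two least-probable nodes; the expected code length is the sum of the merged weights.
merge 1/87 + 14/87 → 5/29
merge 5/29 + 16/87 → 31/87
merge 17/87 + 19/87 → 12/29
merge 20/87 + 31/87 → 17/29
merge 12/29 + 17/29 → 1
L = 5/29 + 31/87 + 12/29 + 17/29 + 1 = 220/87 ≈ 2.529 bits/symbol.

2.529 bits/symbol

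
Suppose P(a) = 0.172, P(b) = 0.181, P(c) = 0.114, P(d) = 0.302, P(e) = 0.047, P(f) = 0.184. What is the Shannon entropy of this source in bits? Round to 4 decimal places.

2.4186 bits

H = −Σ pᵢ log₂ pᵢ.
−0.172·log₂(0.172) = 0.4368
−0.181·log₂(0.181) = 0.4463
−0.114·log₂(0.114) = 0.3571
−0.302·log₂(0.302) = 0.5217
−0.047·log₂(0.047) = 0.2073
−0.184·log₂(0.184) = 0.4494
Sum ≈ 2.4186 → 2.4186 bits.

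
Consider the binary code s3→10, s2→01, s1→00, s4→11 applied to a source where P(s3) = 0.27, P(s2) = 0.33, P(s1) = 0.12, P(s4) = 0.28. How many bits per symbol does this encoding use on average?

L̄ = Σ pᵢ·ℓᵢ = 0.27·2 + 0.33·2 + 0.12·2 + 0.28·2 = 2 bits/symbol.

2 bits/symbol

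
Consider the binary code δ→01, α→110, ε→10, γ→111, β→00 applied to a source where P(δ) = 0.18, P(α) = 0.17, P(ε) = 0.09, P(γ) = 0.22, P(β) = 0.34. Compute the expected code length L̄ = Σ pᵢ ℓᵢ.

L̄ = Σ pᵢ·ℓᵢ = 0.18·2 + 0.17·3 + 0.09·2 + 0.22·3 + 0.34·2 = 2.39 bits/symbol.

2.39 bits/symbol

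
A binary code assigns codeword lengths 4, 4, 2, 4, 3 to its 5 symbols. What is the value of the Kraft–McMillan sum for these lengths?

With common denominator 2^4 = 16: Σ 2^(−ℓᵢ) = 1/16 + 1/16 + 4/16 + 1/16 + 2/16 = 9/16 = 0.5625.

0.5625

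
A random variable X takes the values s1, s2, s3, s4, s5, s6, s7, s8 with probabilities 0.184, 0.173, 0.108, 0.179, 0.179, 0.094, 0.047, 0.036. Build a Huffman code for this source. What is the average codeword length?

2.897 bits/symbol

Repeatedly combine the two least-probable nodes; the expected code length is the sum of the merged weights.
merge 9/250 + 47/1000 → 83/1000
merge 83/1000 + 47/500 → 177/1000
merge 27/250 + 173/1000 → 281/1000
merge 177/1000 + 179/1000 → 89/250
merge 179/1000 + 23/125 → 363/1000
merge 281/1000 + 89/250 → 637/1000
merge 363/1000 + 637/1000 → 1
L = 83/1000 + 177/1000 + 281/1000 + 89/250 + 363/1000 + 637/1000 + 1 = 2897/1000 = 2.897 bits/symbol.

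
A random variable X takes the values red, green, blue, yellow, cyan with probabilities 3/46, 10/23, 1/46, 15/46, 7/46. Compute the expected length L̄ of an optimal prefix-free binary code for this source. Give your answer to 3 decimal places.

Repeatedly combine the two least-probable nodes; the expected code length is the sum of the merged weights.
merge 1/46 + 3/46 → 2/23
merge 2/23 + 7/46 → 11/46
merge 11/46 + 15/46 → 13/23
merge 10/23 + 13/23 → 1
L = 2/23 + 11/46 + 13/23 + 1 = 87/46 ≈ 1.891 bits/symbol.

1.891 bits/symbol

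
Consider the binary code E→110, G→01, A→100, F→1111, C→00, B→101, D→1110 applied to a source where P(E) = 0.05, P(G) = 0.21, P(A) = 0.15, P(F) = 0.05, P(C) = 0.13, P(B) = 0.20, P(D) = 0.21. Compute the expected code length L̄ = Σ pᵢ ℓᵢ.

L̄ = Σ pᵢ·ℓᵢ = 0.05·3 + 0.21·2 + 0.15·3 + 0.05·4 + 0.13·2 + 0.20·3 + 0.21·4 = 2.92 bits/symbol.

2.92 bits/symbol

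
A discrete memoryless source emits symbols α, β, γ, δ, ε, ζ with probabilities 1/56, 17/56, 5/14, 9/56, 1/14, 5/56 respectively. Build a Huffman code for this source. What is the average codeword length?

2.25 bits/symbol

Repeatedly combine the two least-probable nodes; the expected code length is the sum of the merged weights.
merge 1/56 + 1/14 → 5/56
merge 5/56 + 5/56 → 5/28
merge 9/56 + 5/28 → 19/56
merge 17/56 + 19/56 → 9/14
merge 5/14 + 9/14 → 1
L = 5/56 + 5/28 + 19/56 + 9/14 + 1 = 9/4 = 2.25 bits/symbol.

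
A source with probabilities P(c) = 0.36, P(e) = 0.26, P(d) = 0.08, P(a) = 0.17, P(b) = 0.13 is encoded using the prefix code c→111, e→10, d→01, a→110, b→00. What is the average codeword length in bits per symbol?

2.53 bits/symbol

L̄ = Σ pᵢ·ℓᵢ = 0.36·3 + 0.26·2 + 0.08·2 + 0.17·3 + 0.13·2 = 2.53 bits/symbol.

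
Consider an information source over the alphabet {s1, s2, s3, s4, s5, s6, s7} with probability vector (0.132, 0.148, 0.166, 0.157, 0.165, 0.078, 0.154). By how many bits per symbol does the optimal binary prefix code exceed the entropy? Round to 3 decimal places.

0.059 bits

Entropy H = −Σ p log₂ p ≈ 2.7746 bits.
Huffman merges: 39/500+33/250→21/100; 37/250+77/500→151/500; 157/1000+33/200→161/500; 83/500+21/100→47/125; 151/500+161/500→78/125; 47/125+78/125→1. L = 1417/500 ≈ 2.8340.
L − H = 2.8340 − 2.7746 = 0.059 bits.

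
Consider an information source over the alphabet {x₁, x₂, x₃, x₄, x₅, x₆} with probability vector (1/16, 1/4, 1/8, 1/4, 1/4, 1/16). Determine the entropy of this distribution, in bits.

Each probability is a power of 1/2, so log₂(1/p) is an integer.
H = Σ p·log₂(1/p) = 1/16·4 + 1/4·2 + 1/8·3 + 1/4·2 + 1/4·2 + 1/16·4 = 2.375 bits.

2.375 bits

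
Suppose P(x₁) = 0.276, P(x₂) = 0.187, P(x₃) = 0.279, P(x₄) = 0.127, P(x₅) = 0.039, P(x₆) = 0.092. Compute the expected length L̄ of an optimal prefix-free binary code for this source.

2.389 bits/symbol

Repeatedly combine the two least-probable nodes; the expected code length is the sum of the merged weights.
merge 39/1000 + 23/250 → 131/1000
merge 127/1000 + 131/1000 → 129/500
merge 187/1000 + 129/500 → 89/200
merge 69/250 + 279/1000 → 111/200
merge 89/200 + 111/200 → 1
L = 131/1000 + 129/500 + 89/200 + 111/200 + 1 = 2389/1000 = 2.389 bits/symbol.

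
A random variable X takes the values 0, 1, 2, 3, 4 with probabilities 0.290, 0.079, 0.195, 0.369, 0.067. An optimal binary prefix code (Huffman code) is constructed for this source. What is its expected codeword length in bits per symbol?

Repeatedly combine the two least-probable nodes; the expected code length is the sum of the merged weights.
merge 67/1000 + 79/1000 → 73/500
merge 73/500 + 39/200 → 341/1000
merge 29/100 + 341/1000 → 631/1000
merge 369/1000 + 631/1000 → 1
L = 73/500 + 341/1000 + 631/1000 + 1 = 1059/500 = 2.118 bits/symbol.

2.118 bits/symbol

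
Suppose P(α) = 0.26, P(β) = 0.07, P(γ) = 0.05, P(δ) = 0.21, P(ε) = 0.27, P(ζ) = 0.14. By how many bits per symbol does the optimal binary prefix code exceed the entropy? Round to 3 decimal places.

Entropy H = −Σ p log₂ p ≈ 2.3699 bits.
Huffman merges: 1/20+7/100→3/25; 3/25+7/50→13/50; 21/100+13/50→47/100; 13/50+27/100→53/100; 47/100+53/100→1. L = 119/50 ≈ 2.3800.
L − H = 2.3800 − 2.3699 = 0.010 bits.

0.010 bits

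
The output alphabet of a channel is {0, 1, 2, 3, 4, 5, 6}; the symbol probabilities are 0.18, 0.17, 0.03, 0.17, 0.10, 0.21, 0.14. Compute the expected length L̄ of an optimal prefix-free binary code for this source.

Repeatedly combine the two least-probable nodes; the expected code length is the sum of the merged weights.
merge 3/100 + 1/10 → 13/100
merge 13/100 + 7/50 → 27/100
merge 17/100 + 17/100 → 17/50
merge 9/50 + 21/100 → 39/100
merge 27/100 + 17/50 → 61/100
merge 39/100 + 61/100 → 1
L = 13/100 + 27/100 + 17/50 + 39/100 + 61/100 + 1 = 137/50 = 2.74 bits/symbol.

2.74 bits/symbol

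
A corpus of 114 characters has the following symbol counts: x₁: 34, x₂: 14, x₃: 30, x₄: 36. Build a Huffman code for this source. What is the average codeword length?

Probabilities are the counts divided by 114.
Repeatedly combine the two least-probable nodes; the expected code length is the sum of the merged weights.
merge 7/57 + 5/19 → 22/57
merge 17/57 + 6/19 → 35/57
merge 22/57 + 35/57 → 1
L = 22/57 + 35/57 + 1 = 2 bits/symbol.

2 bits/symbol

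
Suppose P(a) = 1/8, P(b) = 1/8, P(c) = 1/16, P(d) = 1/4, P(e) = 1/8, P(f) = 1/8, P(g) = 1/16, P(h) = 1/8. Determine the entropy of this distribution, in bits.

Each probability is a power of 1/2, so log₂(1/p) is an integer.
H = Σ p·log₂(1/p) = 1/8·3 + 1/8·3 + 1/16·4 + 1/4·2 + 1/8·3 + 1/8·3 + 1/16·4 + 1/8·3 = 2.875 bits.

2.875 bits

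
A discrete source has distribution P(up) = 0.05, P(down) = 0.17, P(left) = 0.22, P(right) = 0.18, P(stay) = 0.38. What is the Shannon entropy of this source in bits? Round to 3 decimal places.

H = −Σ pᵢ log₂ pᵢ.
−0.05·log₂(0.05) = 0.2161
−0.17·log₂(0.17) = 0.4346
−0.22·log₂(0.22) = 0.4806
−0.18·log₂(0.18) = 0.4453
−0.38·log₂(0.38) = 0.5305
Sum ≈ 2.1070 → 2.107 bits.

2.107 bits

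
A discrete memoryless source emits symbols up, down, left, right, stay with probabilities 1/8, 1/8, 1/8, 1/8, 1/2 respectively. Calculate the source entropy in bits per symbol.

Each probability is a power of 1/2, so log₂(1/p) is an integer.
H = Σ p·log₂(1/p) = 1/8·3 + 1/8·3 + 1/8·3 + 1/8·3 + 1/2·1 = 2 bits.

2 bits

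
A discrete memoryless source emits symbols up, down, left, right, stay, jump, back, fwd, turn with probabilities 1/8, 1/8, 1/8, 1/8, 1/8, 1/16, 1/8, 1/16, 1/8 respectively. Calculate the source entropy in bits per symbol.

3.125 bits

Each probability is a power of 1/2, so log₂(1/p) is an integer.
H = Σ p·log₂(1/p) = 1/8·3 + 1/8·3 + 1/8·3 + 1/8·3 + 1/8·3 + 1/16·4 + 1/8·3 + 1/16·4 + 1/8·3 = 3.125 bits.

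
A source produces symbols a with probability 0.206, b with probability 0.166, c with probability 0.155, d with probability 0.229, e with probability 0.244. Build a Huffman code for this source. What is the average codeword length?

2.321 bits/symbol

Repeatedly combine the two least-probable nodes; the expected code length is the sum of the merged weights.
merge 31/200 + 83/500 → 321/1000
merge 103/500 + 229/1000 → 87/200
merge 61/250 + 321/1000 → 113/200
merge 87/200 + 113/200 → 1
L = 321/1000 + 87/200 + 113/200 + 1 = 2321/1000 = 2.321 bits/symbol.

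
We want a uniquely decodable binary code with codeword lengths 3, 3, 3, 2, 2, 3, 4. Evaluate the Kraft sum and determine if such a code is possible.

With common denominator 2^4 = 16: Σ 2^(−ℓᵢ) = 2/16 + 2/16 + 2/16 + 4/16 + 4/16 + 2/16 + 1/16 = 17/16 = 1.0625.
Kraft's inequality requires Σ ≤ 1; here Σ = 1.0625 > 1, so no such prefix code exists.

1.0625; no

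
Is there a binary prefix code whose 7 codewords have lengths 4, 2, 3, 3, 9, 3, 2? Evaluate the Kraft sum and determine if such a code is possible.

0.939453125; yes

With common denominator 2^9 = 512: Σ 2^(−ℓᵢ) = 32/512 + 128/512 + 64/512 + 64/512 + 1/512 + 64/512 + 128/512 = 481/512 = 0.939453125.
Kraft's inequality requires Σ ≤ 1; here Σ = 0.939453125 ≤ 1, so such a prefix code exists.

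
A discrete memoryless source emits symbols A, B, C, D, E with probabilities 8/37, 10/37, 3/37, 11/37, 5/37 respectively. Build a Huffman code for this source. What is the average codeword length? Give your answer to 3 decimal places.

2.216 bits/symbol

Repeatedly combine the two least-probable nodes; the expected code length is the sum of the merged weights.
merge 3/37 + 5/37 → 8/37
merge 8/37 + 8/37 → 16/37
merge 10/37 + 11/37 → 21/37
merge 16/37 + 21/37 → 1
L = 8/37 + 16/37 + 21/37 + 1 = 82/37 ≈ 2.216 bits/symbol.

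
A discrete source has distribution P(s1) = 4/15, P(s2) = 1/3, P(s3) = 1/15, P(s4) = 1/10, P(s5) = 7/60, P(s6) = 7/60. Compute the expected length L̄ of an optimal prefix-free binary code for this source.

2.4 bits/symbol

Repeatedly combine the two least-probable nodes; the expected code length is the sum of the merged weights.
merge 1/15 + 1/10 → 1/6
merge 7/60 + 7/60 → 7/30
merge 1/6 + 7/30 → 2/5
merge 4/15 + 1/3 → 3/5
merge 2/5 + 3/5 → 1
L = 1/6 + 7/30 + 2/5 + 3/5 + 1 = 12/5 = 2.4 bits/symbol.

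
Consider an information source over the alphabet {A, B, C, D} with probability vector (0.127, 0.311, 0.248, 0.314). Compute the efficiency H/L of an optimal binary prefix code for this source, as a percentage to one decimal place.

Entropy H = −Σ p log₂ p ≈ 1.9258 bits.
Huffman merges: 127/1000+31/125→3/8; 311/1000+157/500→5/8; 3/8+5/8→1. L = 2 ≈ 2.0000.
Efficiency = H/L = 1.9258/2.0000 = 96.3%.

96.3%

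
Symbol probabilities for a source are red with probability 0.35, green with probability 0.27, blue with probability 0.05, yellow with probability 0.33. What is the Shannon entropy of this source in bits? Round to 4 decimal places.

H = −Σ pᵢ log₂ pᵢ.
−0.35·log₂(0.35) = 0.5301
−0.27·log₂(0.27) = 0.5100
−0.05·log₂(0.05) = 0.2161
−0.33·log₂(0.33) = 0.5278
Sum ≈ 1.7840 → 1.7840 bits.

1.7840 bits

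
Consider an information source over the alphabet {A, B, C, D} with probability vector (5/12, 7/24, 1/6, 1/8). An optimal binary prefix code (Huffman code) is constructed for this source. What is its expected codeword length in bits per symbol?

1.875 bits/symbol

Repeatedly combine the two least-probable nodes; the expected code length is the sum of the merged weights.
merge 1/8 + 1/6 → 7/24
merge 7/24 + 7/24 → 7/12
merge 5/12 + 7/12 → 1
L = 7/24 + 7/12 + 1 = 15/8 = 1.875 bits/symbol.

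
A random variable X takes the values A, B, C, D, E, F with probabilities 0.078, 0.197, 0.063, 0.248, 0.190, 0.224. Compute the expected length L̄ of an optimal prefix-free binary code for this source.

Repeatedly combine the two least-probable nodes; the expected code length is the sum of the merged weights.
merge 63/1000 + 39/500 → 141/1000
merge 141/1000 + 19/100 → 331/1000
merge 197/1000 + 28/125 → 421/1000
merge 31/125 + 331/1000 → 579/1000
merge 421/1000 + 579/1000 → 1
L = 141/1000 + 331/1000 + 421/1000 + 579/1000 + 1 = 309/125 = 2.472 bits/symbol.

2.472 bits/symbol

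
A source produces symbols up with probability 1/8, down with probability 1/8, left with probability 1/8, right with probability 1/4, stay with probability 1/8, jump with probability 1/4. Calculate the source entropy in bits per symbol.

2.5 bits

Each probability is a power of 1/2, so log₂(1/p) is an integer.
H = Σ p·log₂(1/p) = 1/8·3 + 1/8·3 + 1/8·3 + 1/4·2 + 1/8·3 + 1/4·2 = 2.5 bits.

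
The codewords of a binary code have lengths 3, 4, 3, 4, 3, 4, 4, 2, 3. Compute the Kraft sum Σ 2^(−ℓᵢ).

1

With common denominator 2^4 = 16: Σ 2^(−ℓᵢ) = 2/16 + 1/16 + 2/16 + 1/16 + 2/16 + 1/16 + 1/16 + 4/16 + 2/16 = 16/16 = 1.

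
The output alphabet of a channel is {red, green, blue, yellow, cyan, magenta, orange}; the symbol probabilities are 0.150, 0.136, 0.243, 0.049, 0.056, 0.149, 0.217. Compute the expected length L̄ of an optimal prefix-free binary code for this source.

Repeatedly combine the two least-probable nodes; the expected code length is the sum of the merged weights.
merge 49/1000 + 7/125 → 21/200
merge 21/200 + 17/125 → 241/1000
merge 149/1000 + 3/20 → 299/1000
merge 217/1000 + 241/1000 → 229/500
merge 243/1000 + 299/1000 → 271/500
merge 229/500 + 271/500 → 1
L = 21/200 + 241/1000 + 299/1000 + 229/500 + 271/500 + 1 = 529/200 = 2.645 bits/symbol.

2.645 bits/symbol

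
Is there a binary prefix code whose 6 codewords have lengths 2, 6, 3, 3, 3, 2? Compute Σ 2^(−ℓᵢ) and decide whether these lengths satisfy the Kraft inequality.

With common denominator 2^6 = 64: Σ 2^(−ℓᵢ) = 16/64 + 1/64 + 8/64 + 8/64 + 8/64 + 16/64 = 57/64 = 0.890625.
Kraft's inequality requires Σ ≤ 1; here Σ = 0.890625 ≤ 1, so such a prefix code exists.

0.890625; yes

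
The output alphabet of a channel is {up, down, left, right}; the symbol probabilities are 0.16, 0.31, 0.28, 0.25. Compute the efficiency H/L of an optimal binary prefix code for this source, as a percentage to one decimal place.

Entropy H = −Σ p log₂ p ≈ 1.9610 bits.
Huffman merges: 4/25+1/4→41/100; 7/25+31/100→59/100; 41/100+59/100→1. L = 2 ≈ 2.0000.
Efficiency = H/L = 1.9610/2.0000 = 98.1%.

98.1%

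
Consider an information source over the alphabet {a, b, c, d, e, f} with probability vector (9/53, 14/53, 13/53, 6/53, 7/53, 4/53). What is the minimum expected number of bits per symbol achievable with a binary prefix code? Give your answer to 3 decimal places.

2.491 bits/symbol

Repeatedly combine the two least-probable nodes; the expected code length is the sum of the merged weights.
merge 4/53 + 6/53 → 10/53
merge 7/53 + 9/53 → 16/53
merge 10/53 + 13/53 → 23/53
merge 14/53 + 16/53 → 30/53
merge 23/53 + 30/53 → 1
L = 10/53 + 16/53 + 23/53 + 30/53 + 1 = 132/53 ≈ 2.491 bits/symbol.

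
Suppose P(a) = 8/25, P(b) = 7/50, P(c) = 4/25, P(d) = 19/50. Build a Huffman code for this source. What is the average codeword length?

1.92 bits/symbol

Repeatedly combine the two least-probable nodes; the expected code length is the sum of the merged weights.
merge 7/50 + 4/25 → 3/10
merge 3/10 + 8/25 → 31/50
merge 19/50 + 31/50 → 1
L = 3/10 + 31/50 + 1 = 48/25 = 1.92 bits/symbol.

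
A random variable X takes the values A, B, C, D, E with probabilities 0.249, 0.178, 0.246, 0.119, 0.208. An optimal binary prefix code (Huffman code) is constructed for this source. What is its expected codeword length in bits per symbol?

Repeatedly combine the two least-probable nodes; the expected code length is the sum of the merged weights.
merge 119/1000 + 89/500 → 297/1000
merge 26/125 + 123/500 → 227/500
merge 249/1000 + 297/1000 → 273/500
merge 227/500 + 273/500 → 1
L = 297/1000 + 227/500 + 273/500 + 1 = 2297/1000 = 2.297 bits/symbol.

2.297 bits/symbol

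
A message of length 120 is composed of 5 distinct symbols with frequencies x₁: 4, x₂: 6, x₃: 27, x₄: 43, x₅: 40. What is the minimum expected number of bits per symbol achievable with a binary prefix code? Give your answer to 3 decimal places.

2.033 bits/symbol

Probabilities are the counts divided by 120.
Repeatedly combine the two least-probable nodes; the expected code length is the sum of the merged weights.
merge 1/30 + 1/20 → 1/12
merge 1/12 + 9/40 → 37/120
merge 37/120 + 1/3 → 77/120
merge 43/120 + 77/120 → 1
L = 1/12 + 37/120 + 77/120 + 1 = 61/30 ≈ 2.033 bits/symbol.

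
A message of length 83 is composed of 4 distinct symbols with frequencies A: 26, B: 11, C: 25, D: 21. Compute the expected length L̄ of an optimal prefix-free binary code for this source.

Probabilities are the counts divided by 83.
Repeatedly combine the two least-probable nodes; the expected code length is the sum of the merged weights.
merge 11/83 + 21/83 → 32/83
merge 25/83 + 26/83 → 51/83
merge 32/83 + 51/83 → 1
L = 32/83 + 51/83 + 1 = 2 bits/symbol.

2 bits/symbol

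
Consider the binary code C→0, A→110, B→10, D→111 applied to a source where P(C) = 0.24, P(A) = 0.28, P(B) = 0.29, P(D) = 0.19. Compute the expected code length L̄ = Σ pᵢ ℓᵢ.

2.23 bits/symbol

L̄ = Σ pᵢ·ℓᵢ = 0.24·1 + 0.28·3 + 0.29·2 + 0.19·3 = 2.23 bits/symbol.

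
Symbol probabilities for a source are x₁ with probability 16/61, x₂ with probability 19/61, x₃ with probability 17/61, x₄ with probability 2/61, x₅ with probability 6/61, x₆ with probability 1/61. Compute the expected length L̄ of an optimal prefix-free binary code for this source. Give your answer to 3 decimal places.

2.197 bits/symbol

Repeatedly combine the two least-probable nodes; the expected code length is the sum of the merged weights.
merge 1/61 + 2/61 → 3/61
merge 3/61 + 6/61 → 9/61
merge 9/61 + 16/61 → 25/61
merge 17/61 + 19/61 → 36/61
merge 25/61 + 36/61 → 1
L = 3/61 + 9/61 + 25/61 + 36/61 + 1 = 134/61 ≈ 2.197 bits/symbol.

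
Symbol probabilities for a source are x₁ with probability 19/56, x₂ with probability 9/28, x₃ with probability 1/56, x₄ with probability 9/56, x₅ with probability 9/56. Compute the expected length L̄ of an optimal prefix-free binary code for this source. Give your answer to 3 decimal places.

2.179 bits/symbol

Repeatedly combine the two least-probable nodes; the expected code length is the sum of the merged weights.
merge 1/56 + 9/56 → 5/28
merge 9/56 + 5/28 → 19/56
merge 9/28 + 19/56 → 37/56
merge 19/56 + 37/56 → 1
L = 5/28 + 19/56 + 37/56 + 1 = 61/28 ≈ 2.179 bits/symbol.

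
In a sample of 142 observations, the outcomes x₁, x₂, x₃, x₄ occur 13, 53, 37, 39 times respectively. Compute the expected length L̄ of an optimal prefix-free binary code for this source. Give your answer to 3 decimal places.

Probabilities are the counts divided by 142.
Repeatedly combine the two least-probable nodes; the expected code length is the sum of the merged weights.
merge 13/142 + 37/142 → 25/71
merge 39/142 + 25/71 → 89/142
merge 53/142 + 89/142 → 1
L = 25/71 + 89/142 + 1 = 281/142 ≈ 1.979 bits/symbol.

1.979 bits/symbol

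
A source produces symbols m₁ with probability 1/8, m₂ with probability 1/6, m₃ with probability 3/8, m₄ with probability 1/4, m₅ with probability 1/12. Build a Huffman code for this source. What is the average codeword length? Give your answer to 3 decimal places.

2.208 bits/symbol

Repeatedly combine the two least-probable nodes; the expected code length is the sum of the merged weights.
merge 1/12 + 1/8 → 5/24
merge 1/6 + 5/24 → 3/8
merge 1/4 + 3/8 → 5/8
merge 3/8 + 5/8 → 1
L = 5/24 + 3/8 + 5/8 + 1 = 53/24 ≈ 2.208 bits/symbol.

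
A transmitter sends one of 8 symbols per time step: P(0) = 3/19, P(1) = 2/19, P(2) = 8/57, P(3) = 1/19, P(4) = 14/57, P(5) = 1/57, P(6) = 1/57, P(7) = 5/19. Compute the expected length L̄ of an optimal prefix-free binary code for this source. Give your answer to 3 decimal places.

Repeatedly combine the two least-probable nodes; the expected code length is the sum of the merged weights.
merge 1/57 + 1/57 → 2/57
merge 2/57 + 1/19 → 5/57
merge 5/57 + 2/19 → 11/57
merge 8/57 + 3/19 → 17/57
merge 11/57 + 14/57 → 25/57
merge 5/19 + 17/57 → 32/57
merge 25/57 + 32/57 → 1
L = 2/57 + 5/57 + 11/57 + 17/57 + 25/57 + 32/57 + 1 = 149/57 ≈ 2.614 bits/symbol.

2.614 bits/symbol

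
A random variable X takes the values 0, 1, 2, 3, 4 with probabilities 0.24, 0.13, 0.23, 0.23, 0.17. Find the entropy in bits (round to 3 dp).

H = −Σ pᵢ log₂ pᵢ.
−0.24·log₂(0.24) = 0.4941
−0.13·log₂(0.13) = 0.3826
−0.23·log₂(0.23) = 0.4877
−0.23·log₂(0.23) = 0.4877
−0.17·log₂(0.17) = 0.4346
Sum ≈ 2.2867 → 2.287 bits.

2.287 bits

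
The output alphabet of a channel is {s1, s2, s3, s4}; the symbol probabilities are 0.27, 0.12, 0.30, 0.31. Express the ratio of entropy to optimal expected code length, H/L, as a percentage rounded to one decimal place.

Entropy H = −Σ p log₂ p ≈ 1.9220 bits.
Huffman merges: 3/25+27/100→39/100; 3/10+31/100→61/100; 39/100+61/100→1. L = 2 ≈ 2.0000.
Efficiency = H/L = 1.9220/2.0000 = 96.1%.

96.1%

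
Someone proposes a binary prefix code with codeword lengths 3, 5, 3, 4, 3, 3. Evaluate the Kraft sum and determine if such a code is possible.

With common denominator 2^5 = 32: Σ 2^(−ℓᵢ) = 4/32 + 1/32 + 4/32 + 2/32 + 4/32 + 4/32 = 19/32 = 0.59375.
Kraft's inequality requires Σ ≤ 1; here Σ = 0.59375 ≤ 1, so such a prefix code exists.

0.59375; yes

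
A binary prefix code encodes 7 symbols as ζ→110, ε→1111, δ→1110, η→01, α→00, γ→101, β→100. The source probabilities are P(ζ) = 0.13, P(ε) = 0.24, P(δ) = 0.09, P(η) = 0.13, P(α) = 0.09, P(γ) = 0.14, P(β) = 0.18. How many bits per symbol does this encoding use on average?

3.11 bits/symbol

L̄ = Σ pᵢ·ℓᵢ = 0.13·3 + 0.24·4 + 0.09·4 + 0.13·2 + 0.09·2 + 0.14·3 + 0.18·3 = 3.11 bits/symbol.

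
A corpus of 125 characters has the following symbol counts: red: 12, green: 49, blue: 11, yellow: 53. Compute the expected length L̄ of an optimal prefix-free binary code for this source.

Probabilities are the counts divided by 125.
Repeatedly combine the two least-probable nodes; the expected code length is the sum of the merged weights.
merge 11/125 + 12/125 → 23/125
merge 23/125 + 49/125 → 72/125
merge 53/125 + 72/125 → 1
L = 23/125 + 72/125 + 1 = 44/25 = 1.76 bits/symbol.

1.76 bits/symbol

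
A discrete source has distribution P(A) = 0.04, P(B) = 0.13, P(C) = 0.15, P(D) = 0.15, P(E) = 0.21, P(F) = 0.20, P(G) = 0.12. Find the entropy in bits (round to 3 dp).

2.694 bits

H = −Σ pᵢ log₂ pᵢ.
−0.04·log₂(0.04) = 0.1858
−0.13·log₂(0.13) = 0.3826
−0.15·log₂(0.15) = 0.4105
−0.15·log₂(0.15) = 0.4105
−0.21·log₂(0.21) = 0.4728
−0.20·log₂(0.20) = 0.4644
−0.12·log₂(0.12) = 0.3671
Sum ≈ 2.6938 → 2.694 bits.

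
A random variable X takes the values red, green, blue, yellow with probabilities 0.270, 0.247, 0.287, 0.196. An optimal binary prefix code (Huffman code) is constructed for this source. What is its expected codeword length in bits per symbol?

2 bits/symbol

Repeatedly combine the two least-probable nodes; the expected code length is the sum of the merged weights.
merge 49/250 + 247/1000 → 443/1000
merge 27/100 + 287/1000 → 557/1000
merge 443/1000 + 557/1000 → 1
L = 443/1000 + 557/1000 + 1 = 2 bits/symbol.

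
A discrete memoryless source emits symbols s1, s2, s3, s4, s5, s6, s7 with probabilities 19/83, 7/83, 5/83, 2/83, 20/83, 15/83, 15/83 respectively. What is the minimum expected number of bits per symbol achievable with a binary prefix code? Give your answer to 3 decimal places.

2.602 bits/symbol

Repeatedly combine the two least-probable nodes; the expected code length is the sum of the merged weights.
merge 2/83 + 5/83 → 7/83
merge 7/83 + 7/83 → 14/83
merge 14/83 + 15/83 → 29/83
merge 15/83 + 19/83 → 34/83
merge 20/83 + 29/83 → 49/83
merge 34/83 + 49/83 → 1
L = 7/83 + 14/83 + 29/83 + 34/83 + 49/83 + 1 = 216/83 ≈ 2.602 bits/symbol.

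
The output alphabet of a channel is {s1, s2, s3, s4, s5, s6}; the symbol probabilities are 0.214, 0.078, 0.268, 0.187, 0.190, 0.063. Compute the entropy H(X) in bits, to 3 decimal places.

2.431 bits

H = −Σ pᵢ log₂ pᵢ.
−0.214·log₂(0.214) = 0.4760
−0.078·log₂(0.078) = 0.2871
−0.268·log₂(0.268) = 0.5091
−0.187·log₂(0.187) = 0.4523
−0.190·log₂(0.190) = 0.4552
−0.063·log₂(0.063) = 0.2513
Sum ≈ 2.4310 → 2.431 bits.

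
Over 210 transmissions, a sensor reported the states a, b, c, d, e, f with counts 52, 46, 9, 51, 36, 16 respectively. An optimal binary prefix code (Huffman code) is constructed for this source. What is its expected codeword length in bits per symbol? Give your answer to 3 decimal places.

Probabilities are the counts divided by 210.
Repeatedly combine the two least-probable nodes; the expected code length is the sum of the merged weights.
merge 3/70 + 8/105 → 5/42
merge 5/42 + 6/35 → 61/210
merge 23/105 + 17/70 → 97/210
merge 26/105 + 61/210 → 113/210
merge 97/210 + 113/210 → 1
L = 5/42 + 61/210 + 97/210 + 113/210 + 1 = 253/105 ≈ 2.410 bits/symbol.

2.410 bits/symbol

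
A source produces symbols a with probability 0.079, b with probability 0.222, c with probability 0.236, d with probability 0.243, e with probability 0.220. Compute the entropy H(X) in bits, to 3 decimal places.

2.239 bits

H = −Σ pᵢ log₂ pᵢ.
−0.079·log₂(0.079) = 0.2893
−0.222·log₂(0.222) = 0.4820
−0.236·log₂(0.236) = 0.4916
−0.243·log₂(0.243) = 0.4960
−0.220·log₂(0.220) = 0.4806
Sum ≈ 2.2395 → 2.239 bits.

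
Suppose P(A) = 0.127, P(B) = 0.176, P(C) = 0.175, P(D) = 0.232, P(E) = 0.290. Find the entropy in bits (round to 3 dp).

H = −Σ pᵢ log₂ pᵢ.
−0.127·log₂(0.127) = 0.3781
−0.176·log₂(0.176) = 0.4411
−0.175·log₂(0.175) = 0.4401
−0.232·log₂(0.232) = 0.4890
−0.290·log₂(0.290) = 0.5179
Sum ≈ 2.2662 → 2.266 bits.

2.266 bits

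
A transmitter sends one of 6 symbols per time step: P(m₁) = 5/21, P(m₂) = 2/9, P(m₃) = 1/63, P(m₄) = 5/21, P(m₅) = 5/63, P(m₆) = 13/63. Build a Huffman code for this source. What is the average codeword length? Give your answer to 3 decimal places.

Repeatedly combine the two least-probable nodes; the expected code length is the sum of the merged weights.
merge 1/63 + 5/63 → 2/21
merge 2/21 + 13/63 → 19/63
merge 2/9 + 5/21 → 29/63
merge 5/21 + 19/63 → 34/63
merge 29/63 + 34/63 → 1
L = 2/21 + 19/63 + 29/63 + 34/63 + 1 = 151/63 ≈ 2.397 bits/symbol.

2.397 bits/symbol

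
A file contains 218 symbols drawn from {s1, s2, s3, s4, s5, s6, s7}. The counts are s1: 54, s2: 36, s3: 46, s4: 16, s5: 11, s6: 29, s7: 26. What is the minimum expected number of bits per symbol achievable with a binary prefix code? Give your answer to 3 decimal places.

Probabilities are the counts divided by 218.
Repeatedly combine the two least-probable nodes; the expected code length is the sum of the merged weights.
merge 11/218 + 8/109 → 27/218
merge 13/109 + 27/218 → 53/218
merge 29/218 + 18/109 → 65/218
merge 23/109 + 53/218 → 99/218
merge 27/109 + 65/218 → 119/218
merge 99/218 + 119/218 → 1
L = 27/218 + 53/218 + 65/218 + 99/218 + 119/218 + 1 = 581/218 ≈ 2.665 bits/symbol.

2.665 bits/symbol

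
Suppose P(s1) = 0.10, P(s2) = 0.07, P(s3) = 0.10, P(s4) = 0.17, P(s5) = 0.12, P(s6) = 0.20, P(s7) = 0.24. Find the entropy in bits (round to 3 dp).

H = −Σ pᵢ log₂ pᵢ.
−0.10·log₂(0.10) = 0.3322
−0.07·log₂(0.07) = 0.2686
−0.10·log₂(0.10) = 0.3322
−0.17·log₂(0.17) = 0.4346
−0.12·log₂(0.12) = 0.3671
−0.20·log₂(0.20) = 0.4644
−0.24·log₂(0.24) = 0.4941
Sum ≈ 2.6931 → 2.693 bits.

2.693 bits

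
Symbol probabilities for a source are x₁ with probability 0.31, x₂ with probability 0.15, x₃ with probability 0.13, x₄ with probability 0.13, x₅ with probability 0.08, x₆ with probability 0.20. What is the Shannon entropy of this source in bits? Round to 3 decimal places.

H = −Σ pᵢ log₂ pᵢ.
−0.31·log₂(0.31) = 0.5238
−0.15·log₂(0.15) = 0.4105
−0.13·log₂(0.13) = 0.3826
−0.13·log₂(0.13) = 0.3826
−0.08·log₂(0.08) = 0.2915
−0.20·log₂(0.20) = 0.4644
Sum ≈ 2.4555 → 2.456 bits.

2.456 bits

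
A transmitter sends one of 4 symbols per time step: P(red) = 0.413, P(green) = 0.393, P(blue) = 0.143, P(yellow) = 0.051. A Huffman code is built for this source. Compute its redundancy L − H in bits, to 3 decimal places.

Entropy H = −Σ p log₂ p ≈ 1.6766 bits.
Huffman merges: 51/1000+143/1000→97/500; 97/500+393/1000→587/1000; 413/1000+587/1000→1. L = 1781/1000 ≈ 1.7810.
L − H = 1.7810 − 1.6766 = 0.104 bits.

0.104 bits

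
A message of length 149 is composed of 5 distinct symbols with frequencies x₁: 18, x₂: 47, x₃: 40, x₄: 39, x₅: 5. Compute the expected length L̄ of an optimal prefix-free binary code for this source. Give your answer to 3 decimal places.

Probabilities are the counts divided by 149.
Repeatedly combine the two least-probable nodes; the expected code length is the sum of the merged weights.
merge 5/149 + 18/149 → 23/149
merge 23/149 + 39/149 → 62/149
merge 40/149 + 47/149 → 87/149
merge 62/149 + 87/149 → 1
L = 23/149 + 62/149 + 87/149 + 1 = 321/149 ≈ 2.154 bits/symbol.

2.154 bits/symbol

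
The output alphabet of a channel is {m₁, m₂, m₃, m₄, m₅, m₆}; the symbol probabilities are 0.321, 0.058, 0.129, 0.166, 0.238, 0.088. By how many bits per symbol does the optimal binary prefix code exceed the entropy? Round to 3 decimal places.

0.044 bits

Entropy H = −Σ p log₂ p ≈ 2.3771 bits.
Huffman merges: 29/500+11/125→73/500; 129/1000+73/500→11/40; 83/500+119/500→101/250; 11/40+321/1000→149/250; 101/250+149/250→1. L = 2421/1000 ≈ 2.4210.
L − H = 2.4210 − 2.3771 = 0.044 bits.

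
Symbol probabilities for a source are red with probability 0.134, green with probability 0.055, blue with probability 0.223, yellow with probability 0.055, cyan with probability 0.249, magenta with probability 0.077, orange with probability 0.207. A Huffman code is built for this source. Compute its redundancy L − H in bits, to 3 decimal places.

Entropy H = −Σ p log₂ p ≈ 2.5862 bits.
Huffman merges: 11/200+11/200→11/100; 77/1000+11/100→187/1000; 67/500+187/1000→321/1000; 207/1000+223/1000→43/100; 249/1000+321/1000→57/100; 43/100+57/100→1. L = 1309/500 ≈ 2.6180.
L − H = 2.6180 − 2.5862 = 0.032 bits.

0.032 bits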